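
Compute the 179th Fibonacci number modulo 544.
137

Matrix identity: Q^n = [[F_(n+1), F_n], [F_n, F_(n-1)]] with Q = [[1,1],[1,0]].
n = 179 = 10110011₂. Square-and-multiply, entries mod 544:
Q^1 = [[1,1],[1,0]]
Q^2 = (Q^1)² = [[2,1],[1,1]]
Q^5 = (Q^2)²·Q = [[8,5],[5,3]]
Q^11 = (Q^5)²·Q = [[144,89],[89,55]]
Q^22 = (Q^11)² = [[369,303],[303,66]]
Q^44 = (Q^22)² = [[34,157],[157,421]]
Q^89 = (Q^44)²·Q = [[408,237],[237,171]]
Q^179 = (Q^89)²·Q = [[272,137],[137,135]]
F_179 mod 544 = Q^179[0][1] = 137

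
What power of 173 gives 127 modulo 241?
107

Baby-step giant-step with step n = ⌈√241⌉ = 16.
Baby steps 173^j mod 241 (j:value) for j=0..15: 0:1, 1:173, 2:45, 3:73, 4:97, 5:152, 6:27, 7:92, 8:10, 9:43, 10:209, 11:7, 12:6, 13:74, 14:29, 15:197.
Giant-step multiplier: 173^(-16) ≡ 173^(240-16) = 173^224 ≡ 94 (mod 241).
Giant steps γ_i = 127·94^i mod 241: γ_0=127, γ_1=129, γ_2=76, γ_3=155, γ_4=110, γ_5=218, γ_6=7 (in table at j=11).
x = i·n + j = 6·16 + 11 = 107.
Check: 173^107 ≡ 127 (mod 241).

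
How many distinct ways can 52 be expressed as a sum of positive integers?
281589

p(n) counts ways to write n as a sum of positive integers (order ignored).
Euler's pentagonal recurrence: p(k) = p(k-1) + p(k-2) - p(k-5) - p(k-7) + p(k-12) + p(k-15) - ... (offsets j(3j∓1)/2, signs ++--, p(0)=1, p(<0)=0).
DP table for k = 0..51: p(0)=1, p(1)=1, p(2)=2, p(3)=3, p(4)=5, p(5)=7, p(6)=11, p(7)=15, p(8)=22, p(9)=30, p(10)=42, p(11)=56, p(12)=77, p(13)=101, p(14)=135, p(15)=176, p(16)=231, p(17)=297, p(18)=385, p(19)=490, p(20)=627, p(21)=792, p(22)=1002, p(23)=1255, p(24)=1575, p(25)=1958, p(26)=2436, p(27)=3010, p(28)=3718, p(29)=4565, p(30)=5604, p(31)=6842, p(32)=8349, p(33)=10143, p(34)=12310, p(35)=14883, p(36)=17977, p(37)=21637, p(38)=26015, p(39)=31185, p(40)=37338, p(41)=44583, p(42)=53174, p(43)=63261, p(44)=75175, p(45)=89134, p(46)=105558, p(47)=124754, p(48)=147273, p(49)=173525, p(50)=204226, p(51)=239943.
Final step: p(52) = p(51) + p(50) - p(47) - p(45) + p(40) + p(37) - p(30) - p(26) + p(17) + p(12) - p(1)
= 239943 + 204226 - 124754 - 89134 + 37338 + 21637 - 5604 - 2436 + 297 + 77 - 1
= 281589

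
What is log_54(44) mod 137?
126

Baby-step giant-step with step n = ⌈√137⌉ = 12.
Baby steps 54^j mod 137 (j:value) for j=0..11: 0:1, 1:54, 2:39, 3:51, 4:14, 5:71, 6:135, 7:29, 8:59, 9:35, 10:109, 11:132.
Giant-step multiplier: 54^(-12) ≡ 54^(136-12) = 54^124 ≡ 103 (mod 137).
Giant steps γ_i = 44·103^i mod 137: γ_0=44, γ_1=11, γ_2=37, γ_3=112, γ_4=28, γ_5=7, γ_6=36, γ_7=9, γ_8=105, γ_9=129, γ_10=135 (in table at j=6).
x = i·n + j = 10·12 + 6 = 126.
Check: 54^126 ≡ 44 (mod 137).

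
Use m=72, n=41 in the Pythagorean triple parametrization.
(3503, 5904, 6865)

Euclid's formula: a = m² - n², b = 2mn, c = m² + n²
m = 72, n = 41
a = 72² - 41² = 5184 - 1681 = 3503
b = 2 × 72 × 41 = 5904
c = 72² + 41² = 5184 + 1681 = 6865
Verification: 3503² + 5904² = 12271009 + 34857216 = 47128225 = 6865² ✓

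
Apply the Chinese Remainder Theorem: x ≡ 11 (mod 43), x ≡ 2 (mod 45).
1172

Using Chinese Remainder Theorem:
M = 43 × 45 = 1935
M1 = 45, M2 = 43
y1 = 45^(-1) mod 43 = 22
y2 = 43^(-1) mod 45 = 22
x = (11×45×22 + 2×43×22) mod 1935 = 1172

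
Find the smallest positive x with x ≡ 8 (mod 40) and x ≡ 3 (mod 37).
928

Using Chinese Remainder Theorem:
M = 40 × 37 = 1480
M1 = 37, M2 = 40
y1 = 37^(-1) mod 40 = 13
y2 = 40^(-1) mod 37 = 25
x = (8×37×13 + 3×40×25) mod 1480 = 928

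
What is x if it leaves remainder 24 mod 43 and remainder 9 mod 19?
712

Using Chinese Remainder Theorem:
M = 43 × 19 = 817
M1 = 19, M2 = 43
y1 = 19^(-1) mod 43 = 34
y2 = 43^(-1) mod 19 = 4
x = (24×19×34 + 9×43×4) mod 817 = 712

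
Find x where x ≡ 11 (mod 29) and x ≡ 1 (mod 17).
69

Using Chinese Remainder Theorem:
M = 29 × 17 = 493
M1 = 17, M2 = 29
y1 = 17^(-1) mod 29 = 12
y2 = 29^(-1) mod 17 = 10
x = (11×17×12 + 1×29×10) mod 493 = 69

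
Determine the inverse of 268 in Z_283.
132

gcd(268, 283) = 1, so the inverse exists.
Extended Euclidean algorithm on (283, 268):
283 = 1 × 268 + 15  ⟹  15 = (1)·283 + (-1)·268
268 = 17 × 15 + 13  ⟹  13 = (-17)·283 + (18)·268
15 = 1 × 13 + 2  ⟹  2 = (18)·283 + (-19)·268
13 = 6 × 2 + 1  ⟹  1 = (-125)·283 + (132)·268
So (132)·268 ≡ 1 (mod 283), i.e. 268^(-1) ≡ 132 (mod 283).
Check: 268 × 132 = 35376 ≡ 1 (mod 283)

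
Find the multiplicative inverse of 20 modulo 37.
13

gcd(20, 37) = 1, so the inverse exists.
Extended Euclidean algorithm on (37, 20):
37 = 1 × 20 + 17  ⟹  17 = (1)·37 + (-1)·20
20 = 1 × 17 + 3  ⟹  3 = (-1)·37 + (2)·20
17 = 5 × 3 + 2  ⟹  2 = (6)·37 + (-11)·20
3 = 1 × 2 + 1  ⟹  1 = (-7)·37 + (13)·20
So (13)·20 ≡ 1 (mod 37), i.e. 20^(-1) ≡ 13 (mod 37).
Check: 20 × 13 = 260 ≡ 1 (mod 37)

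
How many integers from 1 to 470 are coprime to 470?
184

470 = 2 × 5 × 47
φ(n) = n × ∏(1 - 1/p) for each prime p dividing n
φ(470) = 470 × (1 - 1/2) × (1 - 1/5) × (1 - 1/47) = 184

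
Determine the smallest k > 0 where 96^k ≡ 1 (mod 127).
126

127 is prime, so ord(96) divides φ(127) = 126.
Divisors of 126: 1, 2, 3, 6, 7, 9, 14, 18, 21, 42, 63, 126.
Repeated squaring: 96^1 ≡ 96, 96^2 ≡ 72, 96^4 ≡ 104, 96^8 ≡ 21, 96^16 ≡ 60, 96^32 ≡ 44, 96^64 ≡ 31 (mod 127).
Test 96^d mod 127 for each divisor d in increasing order:
96^1 ≡ 96
96^2 ≡ 72
96^3 = 96^2·96^1 ≡ 54
96^6 = 96^4·96^2 ≡ 122
96^7 = 96^4·96^2·96^1 ≡ 28
96^9 = 96^8·96^1 ≡ 111
96^14 = 96^8·96^4·96^2 ≡ 22
96^18 = 96^16·96^2 ≡ 2
96^21 = 96^16·96^4·96^1 ≡ 108
96^42 = 96^32·96^8·96^2 ≡ 107
96^63 = 96^32·96^16·96^8·96^4·96^2·96^1 ≡ 126
96^126 = 96^64·96^32·96^16·96^8·96^4·96^2 ≡ 1  ← first divisor giving 1
The order is 126.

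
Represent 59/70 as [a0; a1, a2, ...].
[0; 1, 5, 2, 1, 3]

Euclidean algorithm steps:
59 = 0 × 70 + 59
70 = 1 × 59 + 11
59 = 5 × 11 + 4
11 = 2 × 4 + 3
4 = 1 × 3 + 1
3 = 3 × 1 + 0
Continued fraction: [0; 1, 5, 2, 1, 3]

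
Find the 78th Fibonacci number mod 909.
368

Matrix identity: Q^n = [[F_(n+1), F_n], [F_n, F_(n-1)]] with Q = [[1,1],[1,0]].
n = 78 = 1001110₂. Square-and-multiply, entries mod 909:
Q^1 = [[1,1],[1,0]]
Q^2 = (Q^1)² = [[2,1],[1,1]]
Q^4 = (Q^2)² = [[5,3],[3,2]]
Q^9 = (Q^4)²·Q = [[55,34],[34,21]]
Q^19 = (Q^9)²·Q = [[402,545],[545,766]]
Q^39 = (Q^19)²·Q = [[753,493],[493,260]]
Q^78 = (Q^39)² = [[139,368],[368,680]]
F_78 mod 909 = Q^78[0][1] = 368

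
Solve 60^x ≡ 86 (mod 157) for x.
46

Baby-step giant-step with step n = ⌈√157⌉ = 13.
Baby steps 60^j mod 157 (j:value) for j=0..12: 0:1, 1:60, 2:146, 3:125, 4:121, 5:38, 6:82, 7:53, 8:40, 9:45, 10:31, 11:133, 12:130.
Giant-step multiplier: 60^(-13) ≡ 60^(156-13) = 60^143 ≡ 135 (mod 157).
Giant steps γ_i = 86·135^i mod 157: γ_0=86, γ_1=149, γ_2=19, γ_3=53 (in table at j=7).
x = i·n + j = 3·13 + 7 = 46.
Check: 60^46 ≡ 86 (mod 157).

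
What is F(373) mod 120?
113

Matrix identity: Q^n = [[F_(n+1), F_n], [F_n, F_(n-1)]] with Q = [[1,1],[1,0]].
n = 373 = 101110101₂. Square-and-multiply, entries mod 120:
Q^1 = [[1,1],[1,0]]
Q^2 = (Q^1)² = [[2,1],[1,1]]
Q^5 = (Q^2)²·Q = [[8,5],[5,3]]
Q^11 = (Q^5)²·Q = [[24,89],[89,55]]
Q^23 = (Q^11)²·Q = [[48,97],[97,71]]
Q^46 = (Q^23)² = [[73,23],[23,50]]
Q^93 = (Q^46)²·Q = [[47,98],[98,69]]
Q^186 = (Q^93)² = [[53,88],[88,85]]
Q^373 = (Q^186)²·Q = [[17,113],[113,24]]
F_373 mod 120 = Q^373[0][1] = 113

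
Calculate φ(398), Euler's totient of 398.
198

398 = 2 × 199
φ(n) = n × ∏(1 - 1/p) for each prime p dividing n
φ(398) = 398 × (1 - 1/2) × (1 - 1/199) = 198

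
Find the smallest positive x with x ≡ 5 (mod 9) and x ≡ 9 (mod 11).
86

Using Chinese Remainder Theorem:
M = 9 × 11 = 99
M1 = 11, M2 = 9
y1 = 11^(-1) mod 9 = 5
y2 = 9^(-1) mod 11 = 5
x = (5×11×5 + 9×9×5) mod 99 = 86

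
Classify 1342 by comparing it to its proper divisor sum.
deficient

Proper divisors of 1342: sum = 1 + 2 + 11 + 22 + 61 + 122 + 671 = 890
Since 890 < 1342, 1342 is deficient.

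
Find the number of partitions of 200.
3972999029388

p(n) counts ways to write n as a sum of positive integers (order ignored).
Euler's pentagonal recurrence: p(k) = p(k-1) + p(k-2) - p(k-5) - p(k-7) + p(k-12) + p(k-15) - ... (offsets j(3j∓1)/2, signs ++--, p(0)=1, p(<0)=0).
DP table for k = 0..199: p(0)=1, p(1)=1, p(2)=2, p(3)=3, p(4)=5, p(5)=7, p(6)=11, p(7)=15, p(8)=22, p(9)=30, p(10)=42, p(11)=56, p(12)=77, p(13)=101, p(14)=135, p(15)=176, p(16)=231, p(17)=297, p(18)=385, p(19)=490, p(20)=627, p(21)=792, p(22)=1002, p(23)=1255, p(24)=1575, p(25)=1958, p(26)=2436, p(27)=3010, p(28)=3718, p(29)=4565, p(30)=5604, p(31)=6842, p(32)=8349, p(33)=10143, p(34)=12310, p(35)=14883, p(36)=17977, p(37)=21637, p(38)=26015, p(39)=31185, p(40)=37338, p(41)=44583, p(42)=53174, p(43)=63261, p(44)=75175, p(45)=89134, p(46)=105558, p(47)=124754, p(48)=147273, p(49)=173525, p(50)=204226, p(51)=239943, p(52)=281589, p(53)=329931, p(54)=386155, p(55)=451276, p(56)=526823, p(57)=614154, p(58)=715220, p(59)=831820, p(60)=966467, p(61)=1121505, p(62)=1300156, p(63)=1505499, p(64)=1741630, p(65)=2012558, p(66)=2323520, p(67)=2679689, p(68)=3087735, p(69)=3554345, p(70)=4087968, p(71)=4697205, p(72)=5392783, p(73)=6185689, p(74)=7089500, p(75)=8118264, p(76)=9289091, p(77)=10619863, p(78)=12132164, p(79)=13848650, p(80)=15796476, p(81)=18004327, p(82)=20506255, p(83)=23338469, p(84)=26543660, p(85)=30167357, p(86)=34262962, p(87)=38887673, p(88)=44108109, p(89)=49995925, p(90)=56634173, p(91)=64112359, p(92)=72533807, p(93)=82010177, p(94)=92669720, p(95)=104651419, p(96)=118114304, p(97)=133230930, p(98)=150198136, p(99)=169229875, p(100)=190569292, p(101)=214481126, p(102)=241265379, p(103)=271248950, p(104)=304801365, p(105)=342325709, p(106)=384276336, p(107)=431149389, p(108)=483502844, p(109)=541946240, p(110)=607163746, p(111)=679903203, p(112)=761002156, p(113)=851376628, p(114)=952050665, p(115)=1064144451, p(116)=1188908248, p(117)=1327710076, p(118)=1482074143, p(119)=1653668665, p(120)=1844349560, p(121)=2056148051, p(122)=2291320912, p(123)=2552338241, p(124)=2841940500, p(125)=3163127352, p(126)=3519222692, p(127)=3913864295, p(128)=4351078600, p(129)=4835271870, p(130)=5371315400, p(131)=5964539504, p(132)=6620830889, p(133)=7346629512, p(134)=8149040695, p(135)=9035836076, p(136)=10015581680, p(137)=11097645016, p(138)=12292341831, p(139)=13610949895, p(140)=15065878135, p(141)=16670689208, p(142)=18440293320, p(143)=20390982757, p(144)=22540654445, p(145)=24908858009, p(146)=27517052599, p(147)=30388671978, p(148)=33549419497, p(149)=37027355200, p(150)=40853235313, p(151)=45060624582, p(152)=49686288421, p(153)=54770336324, p(154)=60356673280, p(155)=66493182097, p(156)=73232243759, p(157)=80630964769, p(158)=88751778802, p(159)=97662728555, p(160)=107438159466, p(161)=118159068427, p(162)=129913904637, p(163)=142798995930, p(164)=156919475295, p(165)=172389800255, p(166)=189334822579, p(167)=207890420102, p(168)=228204732751, p(169)=250438925115, p(170)=274768617130, p(171)=301384802048, p(172)=330495499613, p(173)=362326859895, p(174)=397125074750, p(175)=435157697830, p(176)=476715857290, p(177)=522115831195, p(178)=571701605655, p(179)=625846753120, p(180)=684957390936, p(181)=749474411781, p(182)=819876908323, p(183)=896684817527, p(184)=980462880430, p(185)=1071823774337, p(186)=1171432692373, p(187)=1280011042268, p(188)=1398341745571, p(189)=1527273599625, p(190)=1667727404093, p(191)=1820701100652, p(192)=1987276856363, p(193)=2168627105469, p(194)=2366022741845, p(195)=2580840212973, p(196)=2814570987591, p(197)=3068829878530, p(198)=3345365983698, p(199)=3646072432125.
Final step: p(200) = p(199) + p(198) - p(195) - p(193) + p(188) + p(185) - p(178) - p(174) + p(165) + p(160) - p(149) - p(143) + p(130) + p(123) - p(108) - p(100) + p(83) + p(74) - p(55) - p(45) + p(24) + p(13)
= 3646072432125 + 3345365983698 - 2580840212973 - 2168627105469 + 1398341745571 + 1071823774337 - 571701605655 - 397125074750 + 172389800255 + 107438159466 - 37027355200 - 20390982757 + 5371315400 + 2552338241 - 483502844 - 190569292 + 23338469 + 7089500 - 451276 - 89134 + 1575 + 101
= 3972999029388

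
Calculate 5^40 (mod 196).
149

Repeated squaring. Binary of 40 = 101000.
5^1 ≡ 5 (mod 196); 5^2 ≡ 25 (mod 196); 5^4 ≡ 37 (mod 196); 5^8 ≡ 193 (mod 196); 5^16 ≡ 9 (mod 196); 5^32 ≡ 81 (mod 196)
5^40 = 5^8 × 5^32 ≡ 149 (mod 196)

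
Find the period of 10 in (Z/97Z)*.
96

97 is prime, so ord(10) divides φ(97) = 96.
Divisors of 96: 1, 2, 3, 4, 6, 8, 12, 16, 24, 32, 48, 96.
Repeated squaring: 10^1 ≡ 10, 10^2 ≡ 3, 10^4 ≡ 9, 10^8 ≡ 81, 10^16 ≡ 62, 10^32 ≡ 61, 10^64 ≡ 35 (mod 97).
Test 10^d mod 97 for each divisor d in increasing order:
10^1 ≡ 10
10^2 ≡ 3
10^3 = 10^2·10^1 ≡ 30
10^4 ≡ 9
10^6 = 10^4·10^2 ≡ 27
10^8 ≡ 81
10^12 = 10^8·10^4 ≡ 50
10^16 ≡ 62
10^24 = 10^16·10^8 ≡ 75
10^32 ≡ 61
10^48 = 10^32·10^16 ≡ 96
10^96 = 10^64·10^32 ≡ 1  ← first divisor giving 1
The order is 96.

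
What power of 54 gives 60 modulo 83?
5

Baby-step giant-step with step n = ⌈√83⌉ = 10.
Baby steps 54^j mod 83 (j:value) for j=0..9: 0:1, 1:54, 2:11, 3:13, 4:38, 5:60, 6:3, 7:79, 8:33, 9:39.
h = 60 is already in the table at j=5, so x = 5.
Check: 54^5 ≡ 60 (mod 83).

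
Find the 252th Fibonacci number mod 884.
0

Matrix identity: Q^n = [[F_(n+1), F_n], [F_n, F_(n-1)]] with Q = [[1,1],[1,0]].
n = 252 = 11111100₂. Square-and-multiply, entries mod 884:
Q^1 = [[1,1],[1,0]]
Q^3 = (Q^1)²·Q = [[3,2],[2,1]]
Q^7 = (Q^3)²·Q = [[21,13],[13,8]]
Q^15 = (Q^7)²·Q = [[103,610],[610,377]]
Q^31 = (Q^15)²·Q = [[133,821],[821,196]]
Q^63 = (Q^31)²·Q = [[47,442],[442,489]]
Q^126 = (Q^63)² = [[441,0],[0,441]]
Q^252 = (Q^126)² = [[1,0],[0,1]]
F_252 mod 884 = Q^252[0][1] = 0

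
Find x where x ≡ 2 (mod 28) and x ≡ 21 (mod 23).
366

Using Chinese Remainder Theorem:
M = 28 × 23 = 644
M1 = 23, M2 = 28
y1 = 23^(-1) mod 28 = 11
y2 = 28^(-1) mod 23 = 14
x = (2×23×11 + 21×28×14) mod 644 = 366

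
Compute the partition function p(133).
7346629512

p(n) counts ways to write n as a sum of positive integers (order ignored).
Euler's pentagonal recurrence: p(k) = p(k-1) + p(k-2) - p(k-5) - p(k-7) + p(k-12) + p(k-15) - ... (offsets j(3j∓1)/2, signs ++--, p(0)=1, p(<0)=0).
DP table for k = 0..132: p(0)=1, p(1)=1, p(2)=2, p(3)=3, p(4)=5, p(5)=7, p(6)=11, p(7)=15, p(8)=22, p(9)=30, p(10)=42, p(11)=56, p(12)=77, p(13)=101, p(14)=135, p(15)=176, p(16)=231, p(17)=297, p(18)=385, p(19)=490, p(20)=627, p(21)=792, p(22)=1002, p(23)=1255, p(24)=1575, p(25)=1958, p(26)=2436, p(27)=3010, p(28)=3718, p(29)=4565, p(30)=5604, p(31)=6842, p(32)=8349, p(33)=10143, p(34)=12310, p(35)=14883, p(36)=17977, p(37)=21637, p(38)=26015, p(39)=31185, p(40)=37338, p(41)=44583, p(42)=53174, p(43)=63261, p(44)=75175, p(45)=89134, p(46)=105558, p(47)=124754, p(48)=147273, p(49)=173525, p(50)=204226, p(51)=239943, p(52)=281589, p(53)=329931, p(54)=386155, p(55)=451276, p(56)=526823, p(57)=614154, p(58)=715220, p(59)=831820, p(60)=966467, p(61)=1121505, p(62)=1300156, p(63)=1505499, p(64)=1741630, p(65)=2012558, p(66)=2323520, p(67)=2679689, p(68)=3087735, p(69)=3554345, p(70)=4087968, p(71)=4697205, p(72)=5392783, p(73)=6185689, p(74)=7089500, p(75)=8118264, p(76)=9289091, p(77)=10619863, p(78)=12132164, p(79)=13848650, p(80)=15796476, p(81)=18004327, p(82)=20506255, p(83)=23338469, p(84)=26543660, p(85)=30167357, p(86)=34262962, p(87)=38887673, p(88)=44108109, p(89)=49995925, p(90)=56634173, p(91)=64112359, p(92)=72533807, p(93)=82010177, p(94)=92669720, p(95)=104651419, p(96)=118114304, p(97)=133230930, p(98)=150198136, p(99)=169229875, p(100)=190569292, p(101)=214481126, p(102)=241265379, p(103)=271248950, p(104)=304801365, p(105)=342325709, p(106)=384276336, p(107)=431149389, p(108)=483502844, p(109)=541946240, p(110)=607163746, p(111)=679903203, p(112)=761002156, p(113)=851376628, p(114)=952050665, p(115)=1064144451, p(116)=1188908248, p(117)=1327710076, p(118)=1482074143, p(119)=1653668665, p(120)=1844349560, p(121)=2056148051, p(122)=2291320912, p(123)=2552338241, p(124)=2841940500, p(125)=3163127352, p(126)=3519222692, p(127)=3913864295, p(128)=4351078600, p(129)=4835271870, p(130)=5371315400, p(131)=5964539504, p(132)=6620830889.
Final step: p(133) = p(132) + p(131) - p(128) - p(126) + p(121) + p(118) - p(111) - p(107) + p(98) + p(93) - p(82) - p(76) + p(63) + p(56) - p(41) - p(33) + p(16) + p(7)
= 6620830889 + 5964539504 - 4351078600 - 3519222692 + 2056148051 + 1482074143 - 679903203 - 431149389 + 150198136 + 82010177 - 20506255 - 9289091 + 1505499 + 526823 - 44583 - 10143 + 231 + 15
= 7346629512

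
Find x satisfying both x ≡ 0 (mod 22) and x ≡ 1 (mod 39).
352

Using Chinese Remainder Theorem:
M = 22 × 39 = 858
M1 = 39, M2 = 22
y1 = 39^(-1) mod 22 = 13
y2 = 22^(-1) mod 39 = 16
x = (0×39×13 + 1×22×16) mod 858 = 352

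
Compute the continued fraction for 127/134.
[0; 1, 18, 7]

Euclidean algorithm steps:
127 = 0 × 134 + 127
134 = 1 × 127 + 7
127 = 18 × 7 + 1
7 = 7 × 1 + 0
Continued fraction: [0; 1, 18, 7]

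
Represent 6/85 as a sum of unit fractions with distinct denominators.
1/15 + 1/255

Greedy algorithm:
6/85: ceiling(85/6) = 15, use 1/15
1/255: ceiling(255/1) = 255, use 1/255
Result: 6/85 = 1/15 + 1/255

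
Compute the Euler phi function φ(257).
256

257 = 257
φ(n) = n × ∏(1 - 1/p) for each prime p dividing n
φ(257) = 257 × (1 - 1/257) = 256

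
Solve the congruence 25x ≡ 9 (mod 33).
x ≡ 3 (mod 33)

gcd(25, 33) = 1, which divides 9, so solutions exist.
Find 25^(-1) mod 33 by the extended Euclidean algorithm:
33 = 1 × 25 + 8  ⟹  8 = (1)·33 + (-1)·25
25 = 3 × 8 + 1  ⟹  1 = (-3)·33 + (4)·25
So (4)·25 ≡ 1 (mod 33), i.e. 25^(-1) ≡ 4 (mod 33).
x ≡ 4 × 9 = 36 ≡ 3 (mod 33).
Check: 25 × 3 = 75 ≡ 9 (mod 33).
Unique solution: x ≡ 3 (mod 33)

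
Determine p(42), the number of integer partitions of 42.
53174

p(n) counts ways to write n as a sum of positive integers (order ignored).
Euler's pentagonal recurrence: p(k) = p(k-1) + p(k-2) - p(k-5) - p(k-7) + p(k-12) + p(k-15) - ... (offsets j(3j∓1)/2, signs ++--, p(0)=1, p(<0)=0).
DP table for k = 0..41: p(0)=1, p(1)=1, p(2)=2, p(3)=3, p(4)=5, p(5)=7, p(6)=11, p(7)=15, p(8)=22, p(9)=30, p(10)=42, p(11)=56, p(12)=77, p(13)=101, p(14)=135, p(15)=176, p(16)=231, p(17)=297, p(18)=385, p(19)=490, p(20)=627, p(21)=792, p(22)=1002, p(23)=1255, p(24)=1575, p(25)=1958, p(26)=2436, p(27)=3010, p(28)=3718, p(29)=4565, p(30)=5604, p(31)=6842, p(32)=8349, p(33)=10143, p(34)=12310, p(35)=14883, p(36)=17977, p(37)=21637, p(38)=26015, p(39)=31185, p(40)=37338, p(41)=44583.
Final step: p(42) = p(41) + p(40) - p(37) - p(35) + p(30) + p(27) - p(20) - p(16) + p(7) + p(2)
= 44583 + 37338 - 21637 - 14883 + 5604 + 3010 - 627 - 231 + 15 + 2
= 53174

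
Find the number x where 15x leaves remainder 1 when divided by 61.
57

gcd(15, 61) = 1, so the inverse exists.
Extended Euclidean algorithm on (61, 15):
61 = 4 × 15 + 1  ⟹  1 = (1)·61 + (-4)·15
So (-4)·15 ≡ 1 (mod 61), i.e. 15^(-1) ≡ -4 ≡ 57 (mod 61).
Check: 15 × 57 = 855 ≡ 1 (mod 61)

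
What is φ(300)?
80

300 = 2^2 × 3 × 5^2
φ(n) = n × ∏(1 - 1/p) for each prime p dividing n
φ(300) = 300 × (1 - 1/2) × (1 - 1/3) × (1 - 1/5) = 80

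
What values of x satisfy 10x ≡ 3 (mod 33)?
x ≡ 30 (mod 33)

gcd(10, 33) = 1, which divides 3, so solutions exist.
Find 10^(-1) mod 33 by the extended Euclidean algorithm:
33 = 3 × 10 + 3  ⟹  3 = (1)·33 + (-3)·10
10 = 3 × 3 + 1  ⟹  1 = (-3)·33 + (10)·10
So (10)·10 ≡ 1 (mod 33), i.e. 10^(-1) ≡ 10 (mod 33).
x ≡ 10 × 3 = 30 ≡ 30 (mod 33).
Check: 10 × 30 = 300 ≡ 3 (mod 33).
Unique solution: x ≡ 30 (mod 33)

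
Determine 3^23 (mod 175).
152

Repeated squaring. Binary of 23 = 10111.
3^1 ≡ 3 (mod 175); 3^2 ≡ 9 (mod 175); 3^4 ≡ 81 (mod 175); 3^8 ≡ 86 (mod 175); 3^16 ≡ 46 (mod 175)
3^23 = 3^1 × 3^2 × 3^4 × 3^16 ≡ 152 (mod 175)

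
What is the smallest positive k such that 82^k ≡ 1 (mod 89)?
88

89 is prime, so ord(82) divides φ(89) = 88.
Divisors of 88: 1, 2, 4, 8, 11, 22, 44, 88.
Repeated squaring: 82^1 ≡ 82, 82^2 ≡ 49, 82^4 ≡ 87, 82^8 ≡ 4, 82^16 ≡ 16, 82^32 ≡ 78, 82^64 ≡ 32 (mod 89).
Test 82^d mod 89 for each divisor d in increasing order:
82^1 ≡ 82
82^2 ≡ 49
82^4 ≡ 87
82^8 ≡ 4
82^11 = 82^8·82^2·82^1 ≡ 52
82^22 = 82^16·82^4·82^2 ≡ 34
82^44 = 82^32·82^8·82^4 ≡ 88
82^88 = 82^64·82^16·82^8 ≡ 1  ← first divisor giving 1
The order is 88.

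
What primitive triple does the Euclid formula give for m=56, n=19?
(2775, 2128, 3497)

Euclid's formula: a = m² - n², b = 2mn, c = m² + n²
m = 56, n = 19
a = 56² - 19² = 3136 - 361 = 2775
b = 2 × 56 × 19 = 2128
c = 56² + 19² = 3136 + 361 = 3497
Verification: 2775² + 2128² = 7700625 + 4528384 = 12229009 = 3497² ✓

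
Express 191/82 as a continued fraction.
[2; 3, 27]

Euclidean algorithm steps:
191 = 2 × 82 + 27
82 = 3 × 27 + 1
27 = 27 × 1 + 0
Continued fraction: [2; 3, 27]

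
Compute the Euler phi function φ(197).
196

197 = 197
φ(n) = n × ∏(1 - 1/p) for each prime p dividing n
φ(197) = 197 × (1 - 1/197) = 196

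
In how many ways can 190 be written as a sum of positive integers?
1667727404093

p(n) counts ways to write n as a sum of positive integers (order ignored).
Euler's pentagonal recurrence: p(k) = p(k-1) + p(k-2) - p(k-5) - p(k-7) + p(k-12) + p(k-15) - ... (offsets j(3j∓1)/2, signs ++--, p(0)=1, p(<0)=0).
DP table for k = 0..189: p(0)=1, p(1)=1, p(2)=2, p(3)=3, p(4)=5, p(5)=7, p(6)=11, p(7)=15, p(8)=22, p(9)=30, p(10)=42, p(11)=56, p(12)=77, p(13)=101, p(14)=135, p(15)=176, p(16)=231, p(17)=297, p(18)=385, p(19)=490, p(20)=627, p(21)=792, p(22)=1002, p(23)=1255, p(24)=1575, p(25)=1958, p(26)=2436, p(27)=3010, p(28)=3718, p(29)=4565, p(30)=5604, p(31)=6842, p(32)=8349, p(33)=10143, p(34)=12310, p(35)=14883, p(36)=17977, p(37)=21637, p(38)=26015, p(39)=31185, p(40)=37338, p(41)=44583, p(42)=53174, p(43)=63261, p(44)=75175, p(45)=89134, p(46)=105558, p(47)=124754, p(48)=147273, p(49)=173525, p(50)=204226, p(51)=239943, p(52)=281589, p(53)=329931, p(54)=386155, p(55)=451276, p(56)=526823, p(57)=614154, p(58)=715220, p(59)=831820, p(60)=966467, p(61)=1121505, p(62)=1300156, p(63)=1505499, p(64)=1741630, p(65)=2012558, p(66)=2323520, p(67)=2679689, p(68)=3087735, p(69)=3554345, p(70)=4087968, p(71)=4697205, p(72)=5392783, p(73)=6185689, p(74)=7089500, p(75)=8118264, p(76)=9289091, p(77)=10619863, p(78)=12132164, p(79)=13848650, p(80)=15796476, p(81)=18004327, p(82)=20506255, p(83)=23338469, p(84)=26543660, p(85)=30167357, p(86)=34262962, p(87)=38887673, p(88)=44108109, p(89)=49995925, p(90)=56634173, p(91)=64112359, p(92)=72533807, p(93)=82010177, p(94)=92669720, p(95)=104651419, p(96)=118114304, p(97)=133230930, p(98)=150198136, p(99)=169229875, p(100)=190569292, p(101)=214481126, p(102)=241265379, p(103)=271248950, p(104)=304801365, p(105)=342325709, p(106)=384276336, p(107)=431149389, p(108)=483502844, p(109)=541946240, p(110)=607163746, p(111)=679903203, p(112)=761002156, p(113)=851376628, p(114)=952050665, p(115)=1064144451, p(116)=1188908248, p(117)=1327710076, p(118)=1482074143, p(119)=1653668665, p(120)=1844349560, p(121)=2056148051, p(122)=2291320912, p(123)=2552338241, p(124)=2841940500, p(125)=3163127352, p(126)=3519222692, p(127)=3913864295, p(128)=4351078600, p(129)=4835271870, p(130)=5371315400, p(131)=5964539504, p(132)=6620830889, p(133)=7346629512, p(134)=8149040695, p(135)=9035836076, p(136)=10015581680, p(137)=11097645016, p(138)=12292341831, p(139)=13610949895, p(140)=15065878135, p(141)=16670689208, p(142)=18440293320, p(143)=20390982757, p(144)=22540654445, p(145)=24908858009, p(146)=27517052599, p(147)=30388671978, p(148)=33549419497, p(149)=37027355200, p(150)=40853235313, p(151)=45060624582, p(152)=49686288421, p(153)=54770336324, p(154)=60356673280, p(155)=66493182097, p(156)=73232243759, p(157)=80630964769, p(158)=88751778802, p(159)=97662728555, p(160)=107438159466, p(161)=118159068427, p(162)=129913904637, p(163)=142798995930, p(164)=156919475295, p(165)=172389800255, p(166)=189334822579, p(167)=207890420102, p(168)=228204732751, p(169)=250438925115, p(170)=274768617130, p(171)=301384802048, p(172)=330495499613, p(173)=362326859895, p(174)=397125074750, p(175)=435157697830, p(176)=476715857290, p(177)=522115831195, p(178)=571701605655, p(179)=625846753120, p(180)=684957390936, p(181)=749474411781, p(182)=819876908323, p(183)=896684817527, p(184)=980462880430, p(185)=1071823774337, p(186)=1171432692373, p(187)=1280011042268, p(188)=1398341745571, p(189)=1527273599625.
Final step: p(190) = p(189) + p(188) - p(185) - p(183) + p(178) + p(175) - p(168) - p(164) + p(155) + p(150) - p(139) - p(133) + p(120) + p(113) - p(98) - p(90) + p(73) + p(64) - p(45) - p(35) + p(14) + p(3)
= 1527273599625 + 1398341745571 - 1071823774337 - 896684817527 + 571701605655 + 435157697830 - 228204732751 - 156919475295 + 66493182097 + 40853235313 - 13610949895 - 7346629512 + 1844349560 + 851376628 - 150198136 - 56634173 + 6185689 + 1741630 - 89134 - 14883 + 135 + 3
= 1667727404093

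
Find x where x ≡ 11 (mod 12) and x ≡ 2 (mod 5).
47

Using Chinese Remainder Theorem:
M = 12 × 5 = 60
M1 = 5, M2 = 12
y1 = 5^(-1) mod 12 = 5
y2 = 12^(-1) mod 5 = 3
x = (11×5×5 + 2×12×3) mod 60 = 47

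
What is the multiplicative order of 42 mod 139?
3

139 is prime, so ord(42) divides φ(139) = 138.
Divisors of 138: 1, 2, 3, 6, 23, 46, 69, 138.
Repeated squaring: 42^1 ≡ 42, 42^2 ≡ 96, 42^4 ≡ 42, 42^8 ≡ 96, 42^16 ≡ 42, 42^32 ≡ 96, 42^64 ≡ 42, 42^128 ≡ 96 (mod 139).
Test 42^d mod 139 for each divisor d in increasing order:
42^1 ≡ 42
42^2 ≡ 96
42^3 = 42^2·42^1 ≡ 1  ← first divisor giving 1
The order is 3.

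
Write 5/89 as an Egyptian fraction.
1/18 + 1/1602

Greedy algorithm:
5/89: ceiling(89/5) = 18, use 1/18
1/1602: ceiling(1602/1) = 1602, use 1/1602
Result: 5/89 = 1/18 + 1/1602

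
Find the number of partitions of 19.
490

p(n) counts ways to write n as a sum of positive integers (order ignored).
Euler's pentagonal recurrence: p(k) = p(k-1) + p(k-2) - p(k-5) - p(k-7) + p(k-12) + p(k-15) - ... (offsets j(3j∓1)/2, signs ++--, p(0)=1, p(<0)=0).
DP table for k = 0..18: p(0)=1, p(1)=1, p(2)=2, p(3)=3, p(4)=5, p(5)=7, p(6)=11, p(7)=15, p(8)=22, p(9)=30, p(10)=42, p(11)=56, p(12)=77, p(13)=101, p(14)=135, p(15)=176, p(16)=231, p(17)=297, p(18)=385.
Final step: p(19) = p(18) + p(17) - p(14) - p(12) + p(7) + p(4)
= 385 + 297 - 135 - 77 + 15 + 5
= 490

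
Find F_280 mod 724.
55

Matrix identity: Q^n = [[F_(n+1), F_n], [F_n, F_(n-1)]] with Q = [[1,1],[1,0]].
n = 280 = 100011000₂. Square-and-multiply, entries mod 724:
Q^1 = [[1,1],[1,0]]
Q^2 = (Q^1)² = [[2,1],[1,1]]
Q^4 = (Q^2)² = [[5,3],[3,2]]
Q^8 = (Q^4)² = [[34,21],[21,13]]
Q^17 = (Q^8)²·Q = [[412,149],[149,263]]
Q^35 = (Q^17)²·Q = [[24,85],[85,663]]
Q^70 = (Q^35)² = [[561,475],[475,86]]
Q^140 = (Q^70)² = [[242,349],[349,617]]
Q^280 = (Q^140)² = [[89,55],[55,34]]
F_280 mod 724 = Q^280[0][1] = 55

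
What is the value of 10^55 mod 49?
3

Repeated squaring. Binary of 55 = 110111.
10^1 ≡ 10 (mod 49); 10^2 ≡ 2 (mod 49); 10^4 ≡ 4 (mod 49); 10^8 ≡ 16 (mod 49); 10^16 ≡ 11 (mod 49); 10^32 ≡ 23 (mod 49)
10^55 = 10^1 × 10^2 × 10^4 × 10^16 × 10^32 ≡ 3 (mod 49)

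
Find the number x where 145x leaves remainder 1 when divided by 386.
197

gcd(145, 386) = 1, so the inverse exists.
Extended Euclidean algorithm on (386, 145):
386 = 2 × 145 + 96  ⟹  96 = (1)·386 + (-2)·145
145 = 1 × 96 + 49  ⟹  49 = (-1)·386 + (3)·145
96 = 1 × 49 + 47  ⟹  47 = (2)·386 + (-5)·145
49 = 1 × 47 + 2  ⟹  2 = (-3)·386 + (8)·145
47 = 23 × 2 + 1  ⟹  1 = (71)·386 + (-189)·145
So (-189)·145 ≡ 1 (mod 386), i.e. 145^(-1) ≡ -189 ≡ 197 (mod 386).
Check: 145 × 197 = 28565 ≡ 1 (mod 386)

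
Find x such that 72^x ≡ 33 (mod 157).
94

Baby-step giant-step with step n = ⌈√157⌉ = 13.
Baby steps 72^j mod 157 (j:value) for j=0..12: 0:1, 1:72, 2:3, 3:59, 4:9, 5:20, 6:27, 7:60, 8:81, 9:23, 10:86, 11:69, 12:101.
Giant-step multiplier: 72^(-13) ≡ 72^(156-13) = 72^143 ≡ 22 (mod 157).
Giant steps γ_i = 33·22^i mod 157: γ_0=33, γ_1=98, γ_2=115, γ_3=18, γ_4=82, γ_5=77, γ_6=124, γ_7=59 (in table at j=3).
x = i·n + j = 7·13 + 3 = 94.
Check: 72^94 ≡ 33 (mod 157).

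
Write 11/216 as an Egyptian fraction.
1/20 + 1/1080

Greedy algorithm:
11/216: ceiling(216/11) = 20, use 1/20
1/1080: ceiling(1080/1) = 1080, use 1/1080
Result: 11/216 = 1/20 + 1/1080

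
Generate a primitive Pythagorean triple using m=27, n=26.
(53, 1404, 1405)

Euclid's formula: a = m² - n², b = 2mn, c = m² + n²
m = 27, n = 26
a = 27² - 26² = 729 - 676 = 53
b = 2 × 27 × 26 = 1404
c = 27² + 26² = 729 + 676 = 1405
Verification: 53² + 1404² = 2809 + 1971216 = 1974025 = 1405² ✓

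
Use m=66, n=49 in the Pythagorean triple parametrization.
(1955, 6468, 6757)

Euclid's formula: a = m² - n², b = 2mn, c = m² + n²
m = 66, n = 49
a = 66² - 49² = 4356 - 2401 = 1955
b = 2 × 66 × 49 = 6468
c = 66² + 49² = 4356 + 2401 = 6757
Verification: 1955² + 6468² = 3822025 + 41835024 = 45657049 = 6757² ✓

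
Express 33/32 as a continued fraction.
[1; 32]

Euclidean algorithm steps:
33 = 1 × 32 + 1
32 = 32 × 1 + 0
Continued fraction: [1; 32]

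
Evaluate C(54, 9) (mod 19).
2

Using Lucas' theorem:
Write n=54 and k=9 in base 19:
n in base 19: [2, 16]
k in base 19: [0, 9]
C(54,9) mod 19 = ∏ C(n_i, k_i) mod 19
Digit binomials (mod 19): C(2,0) = 1; C(16,9) = 11440 ≡ 2
Product: 1 × 2 = 2 ≡ 2 (mod 19)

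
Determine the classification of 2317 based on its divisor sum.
deficient

Proper divisors of 2317: sum = 1 + 7 + 331 = 339
Since 339 < 2317, 2317 is deficient.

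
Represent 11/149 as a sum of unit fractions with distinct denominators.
1/14 + 1/418 + 1/217987

Greedy algorithm:
11/149: ceiling(149/11) = 14, use 1/14
5/2086: ceiling(2086/5) = 418, use 1/418
1/217987: ceiling(217987/1) = 217987, use 1/217987
Result: 11/149 = 1/14 + 1/418 + 1/217987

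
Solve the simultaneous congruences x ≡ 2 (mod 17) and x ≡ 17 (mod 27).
206

Using Chinese Remainder Theorem:
M = 17 × 27 = 459
M1 = 27, M2 = 17
y1 = 27^(-1) mod 17 = 12
y2 = 17^(-1) mod 27 = 8
x = (2×27×12 + 17×17×8) mod 459 = 206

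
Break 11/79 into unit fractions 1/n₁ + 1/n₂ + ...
1/8 + 1/71 + 1/6411 + 1/57534879 + 1/5517103778372856

Greedy algorithm:
11/79: ceiling(79/11) = 8, use 1/8
9/632: ceiling(632/9) = 71, use 1/71
7/44872: ceiling(44872/7) = 6411, use 1/6411
5/287674392: ceiling(287674392/5) = 57534879, use 1/57534879
1/5517103778372856: ceiling(5517103778372856/1) = 5517103778372856, use 1/5517103778372856
Result: 11/79 = 1/8 + 1/71 + 1/6411 + 1/57534879 + 1/5517103778372856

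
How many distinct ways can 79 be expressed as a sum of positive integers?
13848650

p(n) counts ways to write n as a sum of positive integers (order ignored).
Euler's pentagonal recurrence: p(k) = p(k-1) + p(k-2) - p(k-5) - p(k-7) + p(k-12) + p(k-15) - ... (offsets j(3j∓1)/2, signs ++--, p(0)=1, p(<0)=0).
DP table for k = 0..78: p(0)=1, p(1)=1, p(2)=2, p(3)=3, p(4)=5, p(5)=7, p(6)=11, p(7)=15, p(8)=22, p(9)=30, p(10)=42, p(11)=56, p(12)=77, p(13)=101, p(14)=135, p(15)=176, p(16)=231, p(17)=297, p(18)=385, p(19)=490, p(20)=627, p(21)=792, p(22)=1002, p(23)=1255, p(24)=1575, p(25)=1958, p(26)=2436, p(27)=3010, p(28)=3718, p(29)=4565, p(30)=5604, p(31)=6842, p(32)=8349, p(33)=10143, p(34)=12310, p(35)=14883, p(36)=17977, p(37)=21637, p(38)=26015, p(39)=31185, p(40)=37338, p(41)=44583, p(42)=53174, p(43)=63261, p(44)=75175, p(45)=89134, p(46)=105558, p(47)=124754, p(48)=147273, p(49)=173525, p(50)=204226, p(51)=239943, p(52)=281589, p(53)=329931, p(54)=386155, p(55)=451276, p(56)=526823, p(57)=614154, p(58)=715220, p(59)=831820, p(60)=966467, p(61)=1121505, p(62)=1300156, p(63)=1505499, p(64)=1741630, p(65)=2012558, p(66)=2323520, p(67)=2679689, p(68)=3087735, p(69)=3554345, p(70)=4087968, p(71)=4697205, p(72)=5392783, p(73)=6185689, p(74)=7089500, p(75)=8118264, p(76)=9289091, p(77)=10619863, p(78)=12132164.
Final step: p(79) = p(78) + p(77) - p(74) - p(72) + p(67) + p(64) - p(57) - p(53) + p(44) + p(39) - p(28) - p(22) + p(9) + p(2)
= 12132164 + 10619863 - 7089500 - 5392783 + 2679689 + 1741630 - 614154 - 329931 + 75175 + 31185 - 3718 - 1002 + 30 + 2
= 13848650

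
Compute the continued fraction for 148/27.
[5; 2, 13]

Euclidean algorithm steps:
148 = 5 × 27 + 13
27 = 2 × 13 + 1
13 = 13 × 1 + 0
Continued fraction: [5; 2, 13]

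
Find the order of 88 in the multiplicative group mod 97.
24

97 is prime, so ord(88) divides φ(97) = 96.
Divisors of 96: 1, 2, 3, 4, 6, 8, 12, 16, 24, 32, 48, 96.
Repeated squaring: 88^1 ≡ 88, 88^2 ≡ 81, 88^4 ≡ 62, 88^8 ≡ 61, 88^16 ≡ 35, 88^32 ≡ 61, 88^64 ≡ 35 (mod 97).
Test 88^d mod 97 for each divisor d in increasing order:
88^1 ≡ 88
88^2 ≡ 81
88^3 = 88^2·88^1 ≡ 47
88^4 ≡ 62
88^6 = 88^4·88^2 ≡ 75
88^8 ≡ 61
88^12 = 88^8·88^4 ≡ 96
88^16 ≡ 35
88^24 = 88^16·88^8 ≡ 1  ← first divisor giving 1
The order is 24.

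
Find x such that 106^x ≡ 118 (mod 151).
100

Baby-step giant-step with step n = ⌈√151⌉ = 13.
Baby steps 106^j mod 151 (j:value) for j=0..12: 0:1, 1:106, 2:62, 3:79, 4:69, 5:66, 6:50, 7:15, 8:80, 9:24, 10:128, 11:129, 12:84.
Giant-step multiplier: 106^(-13) ≡ 106^(150-13) = 106^137 ≡ 30 (mod 151).
Giant steps γ_i = 118·30^i mod 151: γ_0=118, γ_1=67, γ_2=47, γ_3=51, γ_4=20, γ_5=147, γ_6=31, γ_7=24 (in table at j=9).
x = i·n + j = 7·13 + 9 = 100.
Check: 106^100 ≡ 118 (mod 151).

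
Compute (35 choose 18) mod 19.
0

Using Lucas' theorem:
Write n=35 and k=18 in base 19:
n in base 19: [1, 16]
k in base 19: [0, 18]
C(35,18) mod 19 = ∏ C(n_i, k_i) mod 19
Digit binomials (mod 19): C(1,0) = 1; C(16,18) = 0 (k_i > n_i)
Product: 1 × 0 = 0 ≡ 0 (mod 19)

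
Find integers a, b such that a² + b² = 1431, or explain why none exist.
Not possible

Factorization: 1431 = 3^3 × 53
By Fermat: n is sum of two squares iff every prime p ≡ 3 (mod 4) appears to even power.
Prime(s) ≡ 3 (mod 4) with odd exponent: [(3, 3)]
Therefore 1431 cannot be expressed as a² + b².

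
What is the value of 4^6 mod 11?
4

Repeated squaring. Binary of 6 = 110.
4^1 ≡ 4 (mod 11); 4^2 ≡ 5 (mod 11); 4^4 ≡ 3 (mod 11)
4^6 = 4^2 × 4^4 ≡ 4 (mod 11)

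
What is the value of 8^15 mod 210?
92

Repeated squaring. Binary of 15 = 1111.
8^1 ≡ 8 (mod 210); 8^2 ≡ 64 (mod 210); 8^4 ≡ 106 (mod 210); 8^8 ≡ 106 (mod 210)
8^15 = 8^1 × 8^2 × 8^4 × 8^8 ≡ 92 (mod 210)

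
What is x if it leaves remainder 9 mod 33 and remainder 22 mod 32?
438

Using Chinese Remainder Theorem:
M = 33 × 32 = 1056
M1 = 32, M2 = 33
y1 = 32^(-1) mod 33 = 32
y2 = 33^(-1) mod 32 = 1
x = (9×32×32 + 22×33×1) mod 1056 = 438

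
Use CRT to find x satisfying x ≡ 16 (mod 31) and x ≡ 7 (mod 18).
295

Using Chinese Remainder Theorem:
M = 31 × 18 = 558
M1 = 18, M2 = 31
y1 = 18^(-1) mod 31 = 19
y2 = 31^(-1) mod 18 = 7
x = (16×18×19 + 7×31×7) mod 558 = 295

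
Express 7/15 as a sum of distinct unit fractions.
1/3 + 1/8 + 1/120

Greedy algorithm:
7/15: ceiling(15/7) = 3, use 1/3
2/15: ceiling(15/2) = 8, use 1/8
1/120: ceiling(120/1) = 120, use 1/120
Result: 7/15 = 1/3 + 1/8 + 1/120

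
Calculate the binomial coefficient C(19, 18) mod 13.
6

Using Lucas' theorem:
Write n=19 and k=18 in base 13:
n in base 13: [1, 6]
k in base 13: [1, 5]
C(19,18) mod 13 = ∏ C(n_i, k_i) mod 13
Digit binomials (mod 13): C(1,1) = 1; C(6,5) = 6
Product: 1 × 6 = 6 ≡ 6 (mod 13)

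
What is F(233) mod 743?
133

Matrix identity: Q^n = [[F_(n+1), F_n], [F_n, F_(n-1)]] with Q = [[1,1],[1,0]].
n = 233 = 11101001₂. Square-and-multiply, entries mod 743:
Q^1 = [[1,1],[1,0]]
Q^3 = (Q^1)²·Q = [[3,2],[2,1]]
Q^7 = (Q^3)²·Q = [[21,13],[13,8]]
Q^14 = (Q^7)² = [[610,377],[377,233]]
Q^29 = (Q^14)²·Q = [[623,73],[73,550]]
Q^58 = (Q^29)² = [[411,184],[184,227]]
Q^116 = (Q^58)² = [[681,741],[741,683]]
Q^233 = (Q^116)²·Q = [[377,133],[133,244]]
F_233 mod 743 = Q^233[0][1] = 133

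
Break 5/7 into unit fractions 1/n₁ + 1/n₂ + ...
1/2 + 1/5 + 1/70

Greedy algorithm:
5/7: ceiling(7/5) = 2, use 1/2
3/14: ceiling(14/3) = 5, use 1/5
1/70: ceiling(70/1) = 70, use 1/70
Result: 5/7 = 1/2 + 1/5 + 1/70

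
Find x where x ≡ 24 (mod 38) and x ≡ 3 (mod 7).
24

Using Chinese Remainder Theorem:
M = 38 × 7 = 266
M1 = 7, M2 = 38
y1 = 7^(-1) mod 38 = 11
y2 = 38^(-1) mod 7 = 5
x = (24×7×11 + 3×38×5) mod 266 = 24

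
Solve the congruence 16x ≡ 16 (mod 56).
x ≡ 1 (mod 7)

gcd(16, 56) = 8, which divides 16, so solutions exist.
Divide through by 8: 2x ≡ 2 (mod 7).
Find 2^(-1) mod 7 by the extended Euclidean algorithm:
7 = 3 × 2 + 1  ⟹  1 = (1)·7 + (-3)·2
So (-3)·2 ≡ 1 (mod 7), i.e. 2^(-1) ≡ -3 ≡ 4 (mod 7).
x ≡ 4 × 2 = 8 ≡ 1 (mod 7).
Check: 16 × 1 = 16 ≡ 16 (mod 56).
x ≡ 1 (mod 7), giving 8 solutions mod 56.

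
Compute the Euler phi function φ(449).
448

449 = 449
φ(n) = n × ∏(1 - 1/p) for each prime p dividing n
φ(449) = 449 × (1 - 1/449) = 448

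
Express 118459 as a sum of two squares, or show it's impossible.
Not possible

Factorization: 118459 = 11^3 × 89
By Fermat: n is sum of two squares iff every prime p ≡ 3 (mod 4) appears to even power.
Prime(s) ≡ 3 (mod 4) with odd exponent: [(11, 3)]
Therefore 118459 cannot be expressed as a² + b².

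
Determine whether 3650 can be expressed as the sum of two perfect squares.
13² + 59² (a=13, b=59)

Factorization: 3650 = 2 × 5^2 × 73
By Fermat: n is sum of two squares iff every prime p ≡ 3 (mod 4) appears to even power.
All primes ≡ 3 (mod 4) appear to even power.
Search a = 0, 1, 2, … for 3650 - a² a perfect square: first hit at a = 13: 3650 - 169 = 3481 = 59².
3650 = 13² + 59² = 169 + 3481 ✓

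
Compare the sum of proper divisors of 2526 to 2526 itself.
abundant

Proper divisors of 2526: sum = 1 + 2 + 3 + 6 + 421 + 842 + 1263 = 2538
Since 2538 > 2526, 2526 is abundant.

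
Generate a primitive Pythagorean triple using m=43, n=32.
(825, 2752, 2873)

Euclid's formula: a = m² - n², b = 2mn, c = m² + n²
m = 43, n = 32
a = 43² - 32² = 1849 - 1024 = 825
b = 2 × 43 × 32 = 2752
c = 43² + 32² = 1849 + 1024 = 2873
Verification: 825² + 2752² = 680625 + 7573504 = 8254129 = 2873² ✓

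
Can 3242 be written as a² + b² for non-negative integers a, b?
29² + 49² (a=29, b=49)

Factorization: 3242 = 2 × 1621
By Fermat: n is sum of two squares iff every prime p ≡ 3 (mod 4) appears to even power.
All primes ≡ 3 (mod 4) appear to even power.
Search a = 0, 1, 2, … for 3242 - a² a perfect square: first hit at a = 29: 3242 - 841 = 2401 = 49².
3242 = 29² + 49² = 841 + 2401 ✓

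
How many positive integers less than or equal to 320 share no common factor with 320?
128

320 = 2^6 × 5
φ(n) = n × ∏(1 - 1/p) for each prime p dividing n
φ(320) = 320 × (1 - 1/2) × (1 - 1/5) = 128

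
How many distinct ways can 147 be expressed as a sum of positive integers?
30388671978

p(n) counts ways to write n as a sum of positive integers (order ignored).
Euler's pentagonal recurrence: p(k) = p(k-1) + p(k-2) - p(k-5) - p(k-7) + p(k-12) + p(k-15) - ... (offsets j(3j∓1)/2, signs ++--, p(0)=1, p(<0)=0).
DP table for k = 0..146: p(0)=1, p(1)=1, p(2)=2, p(3)=3, p(4)=5, p(5)=7, p(6)=11, p(7)=15, p(8)=22, p(9)=30, p(10)=42, p(11)=56, p(12)=77, p(13)=101, p(14)=135, p(15)=176, p(16)=231, p(17)=297, p(18)=385, p(19)=490, p(20)=627, p(21)=792, p(22)=1002, p(23)=1255, p(24)=1575, p(25)=1958, p(26)=2436, p(27)=3010, p(28)=3718, p(29)=4565, p(30)=5604, p(31)=6842, p(32)=8349, p(33)=10143, p(34)=12310, p(35)=14883, p(36)=17977, p(37)=21637, p(38)=26015, p(39)=31185, p(40)=37338, p(41)=44583, p(42)=53174, p(43)=63261, p(44)=75175, p(45)=89134, p(46)=105558, p(47)=124754, p(48)=147273, p(49)=173525, p(50)=204226, p(51)=239943, p(52)=281589, p(53)=329931, p(54)=386155, p(55)=451276, p(56)=526823, p(57)=614154, p(58)=715220, p(59)=831820, p(60)=966467, p(61)=1121505, p(62)=1300156, p(63)=1505499, p(64)=1741630, p(65)=2012558, p(66)=2323520, p(67)=2679689, p(68)=3087735, p(69)=3554345, p(70)=4087968, p(71)=4697205, p(72)=5392783, p(73)=6185689, p(74)=7089500, p(75)=8118264, p(76)=9289091, p(77)=10619863, p(78)=12132164, p(79)=13848650, p(80)=15796476, p(81)=18004327, p(82)=20506255, p(83)=23338469, p(84)=26543660, p(85)=30167357, p(86)=34262962, p(87)=38887673, p(88)=44108109, p(89)=49995925, p(90)=56634173, p(91)=64112359, p(92)=72533807, p(93)=82010177, p(94)=92669720, p(95)=104651419, p(96)=118114304, p(97)=133230930, p(98)=150198136, p(99)=169229875, p(100)=190569292, p(101)=214481126, p(102)=241265379, p(103)=271248950, p(104)=304801365, p(105)=342325709, p(106)=384276336, p(107)=431149389, p(108)=483502844, p(109)=541946240, p(110)=607163746, p(111)=679903203, p(112)=761002156, p(113)=851376628, p(114)=952050665, p(115)=1064144451, p(116)=1188908248, p(117)=1327710076, p(118)=1482074143, p(119)=1653668665, p(120)=1844349560, p(121)=2056148051, p(122)=2291320912, p(123)=2552338241, p(124)=2841940500, p(125)=3163127352, p(126)=3519222692, p(127)=3913864295, p(128)=4351078600, p(129)=4835271870, p(130)=5371315400, p(131)=5964539504, p(132)=6620830889, p(133)=7346629512, p(134)=8149040695, p(135)=9035836076, p(136)=10015581680, p(137)=11097645016, p(138)=12292341831, p(139)=13610949895, p(140)=15065878135, p(141)=16670689208, p(142)=18440293320, p(143)=20390982757, p(144)=22540654445, p(145)=24908858009, p(146)=27517052599.
Final step: p(147) = p(146) + p(145) - p(142) - p(140) + p(135) + p(132) - p(125) - p(121) + p(112) + p(107) - p(96) - p(90) + p(77) + p(70) - p(55) - p(47) + p(30) + p(21) - p(2)
= 27517052599 + 24908858009 - 18440293320 - 15065878135 + 9035836076 + 6620830889 - 3163127352 - 2056148051 + 761002156 + 431149389 - 118114304 - 56634173 + 10619863 + 4087968 - 451276 - 124754 + 5604 + 792 - 2
= 30388671978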